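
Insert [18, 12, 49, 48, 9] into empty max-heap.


Insert 18: [18]
Insert 12: [18, 12]
Insert 49: [49, 12, 18]
Insert 48: [49, 48, 18, 12]
Insert 9: [49, 48, 18, 12, 9]

Final heap: [49, 48, 18, 12, 9]


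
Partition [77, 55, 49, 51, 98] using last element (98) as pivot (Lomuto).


Pivot: 98
  77 <= 98: advance i (no swap)
  55 <= 98: advance i (no swap)
  49 <= 98: advance i (no swap)
  51 <= 98: advance i (no swap)
Place pivot at 4: [77, 55, 49, 51, 98]

Partitioned: [77, 55, 49, 51, 98]


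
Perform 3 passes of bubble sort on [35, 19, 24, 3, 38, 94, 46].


Initial: [35, 19, 24, 3, 38, 94, 46]
Pass 1: [19, 24, 3, 35, 38, 46, 94] (4 swaps)
Pass 2: [19, 3, 24, 35, 38, 46, 94] (1 swaps)
Pass 3: [3, 19, 24, 35, 38, 46, 94] (1 swaps)

After 3 passes: [3, 19, 24, 35, 38, 46, 94]


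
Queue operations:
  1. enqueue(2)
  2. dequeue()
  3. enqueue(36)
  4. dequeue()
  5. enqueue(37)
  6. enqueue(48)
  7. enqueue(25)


enqueue(2) -> [2]
dequeue()->2, []
enqueue(36) -> [36]
dequeue()->36, []
enqueue(37) -> [37]
enqueue(48) -> [37, 48]
enqueue(25) -> [37, 48, 25]

Final queue: [37, 48, 25]


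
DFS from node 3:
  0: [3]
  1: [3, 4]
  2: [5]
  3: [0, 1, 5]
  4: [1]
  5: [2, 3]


Visit 3, push [5, 1, 0]
Visit 0, push []
Visit 1, push [4]
Visit 4, push []
Visit 5, push [2]
Visit 2, push []

DFS order: [3, 0, 1, 4, 5, 2]


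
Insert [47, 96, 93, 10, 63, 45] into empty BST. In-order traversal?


Insert 47: root
Insert 96: R from 47
Insert 93: R from 47 -> L from 96
Insert 10: L from 47
Insert 63: R from 47 -> L from 96 -> L from 93
Insert 45: L from 47 -> R from 10

In-order: [10, 45, 47, 63, 93, 96]


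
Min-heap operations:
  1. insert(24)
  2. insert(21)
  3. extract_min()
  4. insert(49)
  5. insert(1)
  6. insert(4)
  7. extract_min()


insert(24) -> [24]
insert(21) -> [21, 24]
extract_min()->21, [24]
insert(49) -> [24, 49]
insert(1) -> [1, 49, 24]
insert(4) -> [1, 4, 24, 49]
extract_min()->1, [4, 49, 24]

Final heap: [4, 49, 24]


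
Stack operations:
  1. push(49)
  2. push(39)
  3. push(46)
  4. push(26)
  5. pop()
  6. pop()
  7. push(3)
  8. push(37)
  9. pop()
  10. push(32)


push(49) -> [49]
push(39) -> [49, 39]
push(46) -> [49, 39, 46]
push(26) -> [49, 39, 46, 26]
pop()->26, [49, 39, 46]
pop()->46, [49, 39]
push(3) -> [49, 39, 3]
push(37) -> [49, 39, 3, 37]
pop()->37, [49, 39, 3]
push(32) -> [49, 39, 3, 32]

Final stack: [49, 39, 3, 32]


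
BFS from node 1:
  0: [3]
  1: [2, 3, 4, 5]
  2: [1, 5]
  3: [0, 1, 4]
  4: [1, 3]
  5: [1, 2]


Visit 1, enqueue [2, 3, 4, 5]
Visit 2, enqueue []
Visit 3, enqueue [0]
Visit 4, enqueue []
Visit 5, enqueue []
Visit 0, enqueue []

BFS order: [1, 2, 3, 4, 5, 0]


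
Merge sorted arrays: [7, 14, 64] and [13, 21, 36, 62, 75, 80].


Take 7 from A
Take 13 from B
Take 14 from A
Take 21 from B
Take 36 from B
Take 62 from B
Take 64 from A

Merged: [7, 13, 14, 21, 36, 62, 64, 75, 80]


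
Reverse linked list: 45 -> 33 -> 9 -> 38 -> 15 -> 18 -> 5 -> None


Step 1: curr=45, set curr.next=prev(None) | reversed so far: 45
Step 2: curr=33, set curr.next=prev(45) | reversed so far: 33 -> 45
Step 3: curr=9, set curr.next=prev(33) | reversed so far: 9 -> 33 -> 45
Step 4: curr=38, set curr.next=prev(9) | reversed so far: 38 -> 9 -> 33 -> 45
Step 5: curr=15, set curr.next=prev(38) | reversed so far: 15 -> 38 -> 9 -> 33 -> 45
Step 6: curr=18, set curr.next=prev(15) | reversed so far: 18 -> 15 -> 38 -> 9 -> 33 -> 45
Step 7: curr=5, set curr.next=prev(18) | reversed so far: 5 -> 18 -> 15 -> 38 -> 9 -> 33 -> 45

5 -> 18 -> 15 -> 38 -> 9 -> 33 -> 45 -> None


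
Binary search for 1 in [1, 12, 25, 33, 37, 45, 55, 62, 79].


Step 1: lo=0, hi=8, mid=4, val=37
Step 2: lo=0, hi=3, mid=1, val=12
Step 3: lo=0, hi=0, mid=0, val=1

Found at index 0


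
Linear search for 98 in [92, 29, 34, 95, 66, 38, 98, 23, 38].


i=0: 92!=98
i=1: 29!=98
i=2: 34!=98
i=3: 95!=98
i=4: 66!=98
i=5: 38!=98
i=6: 98==98 found!

Found at 6, 7 comps


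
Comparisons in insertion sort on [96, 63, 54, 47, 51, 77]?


Algorithm: insertion sort
Input: [96, 63, 54, 47, 51, 77]
Sorted: [47, 51, 54, 63, 77, 96]

12


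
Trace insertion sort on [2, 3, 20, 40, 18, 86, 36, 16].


Initial: [2, 3, 20, 40, 18, 86, 36, 16]
Insert 3: [2, 3, 20, 40, 18, 86, 36, 16]
Insert 20: [2, 3, 20, 40, 18, 86, 36, 16]
Insert 40: [2, 3, 20, 40, 18, 86, 36, 16]
Insert 18: [2, 3, 18, 20, 40, 86, 36, 16]
Insert 86: [2, 3, 18, 20, 40, 86, 36, 16]
Insert 36: [2, 3, 18, 20, 36, 40, 86, 16]
Insert 16: [2, 3, 16, 18, 20, 36, 40, 86]

Sorted: [2, 3, 16, 18, 20, 36, 40, 86]


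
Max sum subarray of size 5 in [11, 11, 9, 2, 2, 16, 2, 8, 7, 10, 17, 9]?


[0:5]: 35
[1:6]: 40
[2:7]: 31
[3:8]: 30
[4:9]: 35
[5:10]: 43
[6:11]: 44
[7:12]: 51

Max: 51 at [7:12]


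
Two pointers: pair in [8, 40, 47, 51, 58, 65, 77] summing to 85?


lo=0(8)+hi=6(77)=85

Yes: 8+77=85


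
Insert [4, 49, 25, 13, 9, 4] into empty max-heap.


Insert 4: [4]
Insert 49: [49, 4]
Insert 25: [49, 4, 25]
Insert 13: [49, 13, 25, 4]
Insert 9: [49, 13, 25, 4, 9]
Insert 4: [49, 13, 25, 4, 9, 4]

Final heap: [49, 13, 25, 4, 9, 4]


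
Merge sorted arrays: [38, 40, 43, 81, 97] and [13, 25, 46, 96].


Take 13 from B
Take 25 from B
Take 38 from A
Take 40 from A
Take 43 from A
Take 46 from B
Take 81 from A
Take 96 from B

Merged: [13, 25, 38, 40, 43, 46, 81, 96, 97]


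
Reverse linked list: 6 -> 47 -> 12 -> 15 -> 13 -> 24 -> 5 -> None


Step 1: curr=6, set curr.next=prev(None) | reversed so far: 6
Step 2: curr=47, set curr.next=prev(6) | reversed so far: 47 -> 6
Step 3: curr=12, set curr.next=prev(47) | reversed so far: 12 -> 47 -> 6
Step 4: curr=15, set curr.next=prev(12) | reversed so far: 15 -> 12 -> 47 -> 6
Step 5: curr=13, set curr.next=prev(15) | reversed so far: 13 -> 15 -> 12 -> 47 -> 6
Step 6: curr=24, set curr.next=prev(13) | reversed so far: 24 -> 13 -> 15 -> 12 -> 47 -> 6
Step 7: curr=5, set curr.next=prev(24) | reversed so far: 5 -> 24 -> 13 -> 15 -> 12 -> 47 -> 6

5 -> 24 -> 13 -> 15 -> 12 -> 47 -> 6 -> None


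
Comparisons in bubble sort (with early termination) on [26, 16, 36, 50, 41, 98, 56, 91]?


Algorithm: bubble sort (with early termination)
Input: [26, 16, 36, 50, 41, 98, 56, 91]
Sorted: [16, 26, 36, 41, 50, 56, 91, 98]

13


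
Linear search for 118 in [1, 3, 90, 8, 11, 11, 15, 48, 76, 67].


i=0: 1!=118
i=1: 3!=118
i=2: 90!=118
i=3: 8!=118
i=4: 11!=118
i=5: 11!=118
i=6: 15!=118
i=7: 48!=118
i=8: 76!=118
i=9: 67!=118

Not found, 10 comps


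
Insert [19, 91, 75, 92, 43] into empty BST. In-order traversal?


Insert 19: root
Insert 91: R from 19
Insert 75: R from 19 -> L from 91
Insert 92: R from 19 -> R from 91
Insert 43: R from 19 -> L from 91 -> L from 75

In-order: [19, 43, 75, 91, 92]


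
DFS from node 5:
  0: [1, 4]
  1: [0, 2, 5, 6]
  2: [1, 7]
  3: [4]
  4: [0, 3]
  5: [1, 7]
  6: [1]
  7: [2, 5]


Visit 5, push [7, 1]
Visit 1, push [6, 2, 0]
Visit 0, push [4]
Visit 4, push [3]
Visit 3, push []
Visit 2, push [7]
Visit 7, push []
Visit 6, push []

DFS order: [5, 1, 0, 4, 3, 2, 7, 6]


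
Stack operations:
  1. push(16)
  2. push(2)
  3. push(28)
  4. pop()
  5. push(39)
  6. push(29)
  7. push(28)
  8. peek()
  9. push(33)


push(16) -> [16]
push(2) -> [16, 2]
push(28) -> [16, 2, 28]
pop()->28, [16, 2]
push(39) -> [16, 2, 39]
push(29) -> [16, 2, 39, 29]
push(28) -> [16, 2, 39, 29, 28]
peek()->28
push(33) -> [16, 2, 39, 29, 28, 33]

Final stack: [16, 2, 39, 29, 28, 33]


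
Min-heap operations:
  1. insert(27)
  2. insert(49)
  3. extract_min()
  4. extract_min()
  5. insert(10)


insert(27) -> [27]
insert(49) -> [27, 49]
extract_min()->27, [49]
extract_min()->49, []
insert(10) -> [10]

Final heap: [10]


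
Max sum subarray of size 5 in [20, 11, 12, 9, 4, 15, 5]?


[0:5]: 56
[1:6]: 51
[2:7]: 45

Max: 56 at [0:5]


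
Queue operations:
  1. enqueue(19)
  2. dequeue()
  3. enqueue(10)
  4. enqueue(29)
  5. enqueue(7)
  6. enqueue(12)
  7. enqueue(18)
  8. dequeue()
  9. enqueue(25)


enqueue(19) -> [19]
dequeue()->19, []
enqueue(10) -> [10]
enqueue(29) -> [10, 29]
enqueue(7) -> [10, 29, 7]
enqueue(12) -> [10, 29, 7, 12]
enqueue(18) -> [10, 29, 7, 12, 18]
dequeue()->10, [29, 7, 12, 18]
enqueue(25) -> [29, 7, 12, 18, 25]

Final queue: [29, 7, 12, 18, 25]


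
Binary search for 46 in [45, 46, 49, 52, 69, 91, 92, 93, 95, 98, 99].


Step 1: lo=0, hi=10, mid=5, val=91
Step 2: lo=0, hi=4, mid=2, val=49
Step 3: lo=0, hi=1, mid=0, val=45
Step 4: lo=1, hi=1, mid=1, val=46

Found at index 1


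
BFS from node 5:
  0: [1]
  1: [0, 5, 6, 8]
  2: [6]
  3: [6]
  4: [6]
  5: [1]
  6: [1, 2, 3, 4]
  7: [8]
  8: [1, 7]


Visit 5, enqueue [1]
Visit 1, enqueue [0, 6, 8]
Visit 0, enqueue []
Visit 6, enqueue [2, 3, 4]
Visit 8, enqueue [7]
Visit 2, enqueue []
Visit 3, enqueue []
Visit 4, enqueue []
Visit 7, enqueue []

BFS order: [5, 1, 0, 6, 8, 2, 3, 4, 7]


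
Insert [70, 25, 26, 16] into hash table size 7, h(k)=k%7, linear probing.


Insert 70: h=0 -> slot 0
Insert 25: h=4 -> slot 4
Insert 26: h=5 -> slot 5
Insert 16: h=2 -> slot 2

Table: [70, None, 16, None, 25, 26, None]


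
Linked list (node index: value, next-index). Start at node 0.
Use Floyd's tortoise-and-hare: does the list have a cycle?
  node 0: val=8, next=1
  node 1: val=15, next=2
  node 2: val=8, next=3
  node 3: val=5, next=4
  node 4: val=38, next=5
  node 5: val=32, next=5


Floyd's tortoise (slow, +1) and hare (fast, +2):
  init: slow=0, fast=0
  step 1: slow=1, fast=2
  step 2: slow=2, fast=4
  step 3: slow=3, fast=5
  step 4: slow=4, fast=5
  step 5: slow=5, fast=5
  slow == fast at node 5: cycle detected

Cycle: yes


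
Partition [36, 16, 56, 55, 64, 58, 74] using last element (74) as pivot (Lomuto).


Pivot: 74
  36 <= 74: advance i (no swap)
  16 <= 74: advance i (no swap)
  56 <= 74: advance i (no swap)
  55 <= 74: advance i (no swap)
  64 <= 74: advance i (no swap)
  58 <= 74: advance i (no swap)
Place pivot at 6: [36, 16, 56, 55, 64, 58, 74]

Partitioned: [36, 16, 56, 55, 64, 58, 74]


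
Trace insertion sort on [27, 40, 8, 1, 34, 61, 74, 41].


Initial: [27, 40, 8, 1, 34, 61, 74, 41]
Insert 40: [27, 40, 8, 1, 34, 61, 74, 41]
Insert 8: [8, 27, 40, 1, 34, 61, 74, 41]
Insert 1: [1, 8, 27, 40, 34, 61, 74, 41]
Insert 34: [1, 8, 27, 34, 40, 61, 74, 41]
Insert 61: [1, 8, 27, 34, 40, 61, 74, 41]
Insert 74: [1, 8, 27, 34, 40, 61, 74, 41]
Insert 41: [1, 8, 27, 34, 40, 41, 61, 74]

Sorted: [1, 8, 27, 34, 40, 41, 61, 74]


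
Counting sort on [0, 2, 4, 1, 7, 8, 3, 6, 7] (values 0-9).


Input: [0, 2, 4, 1, 7, 8, 3, 6, 7]
Counts: [1, 1, 1, 1, 1, 0, 1, 2, 1, 0]

Sorted: [0, 1, 2, 3, 4, 6, 7, 7, 8]


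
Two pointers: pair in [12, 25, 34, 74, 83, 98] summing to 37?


lo=0(12)+hi=5(98)=110
lo=0(12)+hi=4(83)=95
lo=0(12)+hi=3(74)=86
lo=0(12)+hi=2(34)=46
lo=0(12)+hi=1(25)=37

Yes: 12+25=37


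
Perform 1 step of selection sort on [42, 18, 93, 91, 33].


Initial: [42, 18, 93, 91, 33]
Step 1: min=18 at 1
  Swap: [18, 42, 93, 91, 33]

After 1 step: [18, 42, 93, 91, 33]


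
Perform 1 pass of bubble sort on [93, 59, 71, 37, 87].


Initial: [93, 59, 71, 37, 87]
Pass 1: [59, 71, 37, 87, 93] (4 swaps)

After 1 pass: [59, 71, 37, 87, 93]


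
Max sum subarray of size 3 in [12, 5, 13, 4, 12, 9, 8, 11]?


[0:3]: 30
[1:4]: 22
[2:5]: 29
[3:6]: 25
[4:7]: 29
[5:8]: 28

Max: 30 at [0:3]


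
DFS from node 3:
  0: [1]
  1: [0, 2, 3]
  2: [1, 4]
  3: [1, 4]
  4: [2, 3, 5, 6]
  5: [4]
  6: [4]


Visit 3, push [4, 1]
Visit 1, push [2, 0]
Visit 0, push []
Visit 2, push [4]
Visit 4, push [6, 5]
Visit 5, push []
Visit 6, push []

DFS order: [3, 1, 0, 2, 4, 5, 6]


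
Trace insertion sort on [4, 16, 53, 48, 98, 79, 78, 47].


Initial: [4, 16, 53, 48, 98, 79, 78, 47]
Insert 16: [4, 16, 53, 48, 98, 79, 78, 47]
Insert 53: [4, 16, 53, 48, 98, 79, 78, 47]
Insert 48: [4, 16, 48, 53, 98, 79, 78, 47]
Insert 98: [4, 16, 48, 53, 98, 79, 78, 47]
Insert 79: [4, 16, 48, 53, 79, 98, 78, 47]
Insert 78: [4, 16, 48, 53, 78, 79, 98, 47]
Insert 47: [4, 16, 47, 48, 53, 78, 79, 98]

Sorted: [4, 16, 47, 48, 53, 78, 79, 98]


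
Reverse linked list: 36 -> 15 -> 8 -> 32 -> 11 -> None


Step 1: curr=36, set curr.next=prev(None) | reversed so far: 36
Step 2: curr=15, set curr.next=prev(36) | reversed so far: 15 -> 36
Step 3: curr=8, set curr.next=prev(15) | reversed so far: 8 -> 15 -> 36
Step 4: curr=32, set curr.next=prev(8) | reversed so far: 32 -> 8 -> 15 -> 36
Step 5: curr=11, set curr.next=prev(32) | reversed so far: 11 -> 32 -> 8 -> 15 -> 36

11 -> 32 -> 8 -> 15 -> 36 -> None


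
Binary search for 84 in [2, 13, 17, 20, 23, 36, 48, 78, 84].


Step 1: lo=0, hi=8, mid=4, val=23
Step 2: lo=5, hi=8, mid=6, val=48
Step 3: lo=7, hi=8, mid=7, val=78
Step 4: lo=8, hi=8, mid=8, val=84

Found at index 8


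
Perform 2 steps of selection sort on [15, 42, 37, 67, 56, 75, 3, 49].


Initial: [15, 42, 37, 67, 56, 75, 3, 49]
Step 1: min=3 at 6
  Swap: [3, 42, 37, 67, 56, 75, 15, 49]
Step 2: min=15 at 6
  Swap: [3, 15, 37, 67, 56, 75, 42, 49]

After 2 steps: [3, 15, 37, 67, 56, 75, 42, 49]


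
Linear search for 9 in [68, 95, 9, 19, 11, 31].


i=0: 68!=9
i=1: 95!=9
i=2: 9==9 found!

Found at 2, 3 comps


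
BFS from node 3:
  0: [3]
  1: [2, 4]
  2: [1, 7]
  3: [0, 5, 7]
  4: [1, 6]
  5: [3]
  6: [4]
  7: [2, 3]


Visit 3, enqueue [0, 5, 7]
Visit 0, enqueue []
Visit 5, enqueue []
Visit 7, enqueue [2]
Visit 2, enqueue [1]
Visit 1, enqueue [4]
Visit 4, enqueue [6]
Visit 6, enqueue []

BFS order: [3, 0, 5, 7, 2, 1, 4, 6]


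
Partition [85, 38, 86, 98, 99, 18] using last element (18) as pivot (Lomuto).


Pivot: 18
Place pivot at 0: [18, 38, 86, 98, 99, 85]

Partitioned: [18, 38, 86, 98, 99, 85]


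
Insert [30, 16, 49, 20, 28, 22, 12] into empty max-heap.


Insert 30: [30]
Insert 16: [30, 16]
Insert 49: [49, 16, 30]
Insert 20: [49, 20, 30, 16]
Insert 28: [49, 28, 30, 16, 20]
Insert 22: [49, 28, 30, 16, 20, 22]
Insert 12: [49, 28, 30, 16, 20, 22, 12]

Final heap: [49, 28, 30, 16, 20, 22, 12]


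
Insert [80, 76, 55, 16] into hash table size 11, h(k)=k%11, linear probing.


Insert 80: h=3 -> slot 3
Insert 76: h=10 -> slot 10
Insert 55: h=0 -> slot 0
Insert 16: h=5 -> slot 5

Table: [55, None, None, 80, None, 16, None, None, None, None, 76]


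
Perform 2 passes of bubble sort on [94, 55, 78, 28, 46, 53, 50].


Initial: [94, 55, 78, 28, 46, 53, 50]
Pass 1: [55, 78, 28, 46, 53, 50, 94] (6 swaps)
Pass 2: [55, 28, 46, 53, 50, 78, 94] (4 swaps)

After 2 passes: [55, 28, 46, 53, 50, 78, 94]


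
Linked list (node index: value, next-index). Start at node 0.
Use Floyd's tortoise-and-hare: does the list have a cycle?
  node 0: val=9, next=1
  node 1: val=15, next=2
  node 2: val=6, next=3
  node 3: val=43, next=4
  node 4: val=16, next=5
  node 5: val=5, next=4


Floyd's tortoise (slow, +1) and hare (fast, +2):
  init: slow=0, fast=0
  step 1: slow=1, fast=2
  step 2: slow=2, fast=4
  step 3: slow=3, fast=4
  step 4: slow=4, fast=4
  slow == fast at node 4: cycle detected

Cycle: yes


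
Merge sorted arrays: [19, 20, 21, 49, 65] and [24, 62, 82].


Take 19 from A
Take 20 from A
Take 21 from A
Take 24 from B
Take 49 from A
Take 62 from B
Take 65 from A

Merged: [19, 20, 21, 24, 49, 62, 65, 82]


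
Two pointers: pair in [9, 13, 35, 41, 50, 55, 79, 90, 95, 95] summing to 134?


lo=0(9)+hi=9(95)=104
lo=1(13)+hi=9(95)=108
lo=2(35)+hi=9(95)=130
lo=3(41)+hi=9(95)=136
lo=3(41)+hi=8(95)=136
lo=3(41)+hi=7(90)=131
lo=4(50)+hi=7(90)=140
lo=4(50)+hi=6(79)=129
lo=5(55)+hi=6(79)=134

Yes: 55+79=134


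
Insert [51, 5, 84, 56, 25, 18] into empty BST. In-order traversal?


Insert 51: root
Insert 5: L from 51
Insert 84: R from 51
Insert 56: R from 51 -> L from 84
Insert 25: L from 51 -> R from 5
Insert 18: L from 51 -> R from 5 -> L from 25

In-order: [5, 18, 25, 51, 56, 84]


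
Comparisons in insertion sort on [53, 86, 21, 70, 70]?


Algorithm: insertion sort
Input: [53, 86, 21, 70, 70]
Sorted: [21, 53, 70, 70, 86]

7


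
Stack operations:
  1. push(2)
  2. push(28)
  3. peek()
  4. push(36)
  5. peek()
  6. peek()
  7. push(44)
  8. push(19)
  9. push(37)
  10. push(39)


push(2) -> [2]
push(28) -> [2, 28]
peek()->28
push(36) -> [2, 28, 36]
peek()->36
peek()->36
push(44) -> [2, 28, 36, 44]
push(19) -> [2, 28, 36, 44, 19]
push(37) -> [2, 28, 36, 44, 19, 37]
push(39) -> [2, 28, 36, 44, 19, 37, 39]

Final stack: [2, 28, 36, 44, 19, 37, 39]


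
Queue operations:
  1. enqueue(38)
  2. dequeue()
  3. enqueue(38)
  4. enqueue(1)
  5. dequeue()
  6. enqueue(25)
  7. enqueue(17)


enqueue(38) -> [38]
dequeue()->38, []
enqueue(38) -> [38]
enqueue(1) -> [38, 1]
dequeue()->38, [1]
enqueue(25) -> [1, 25]
enqueue(17) -> [1, 25, 17]

Final queue: [1, 25, 17]


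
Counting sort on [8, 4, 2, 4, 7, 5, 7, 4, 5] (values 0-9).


Input: [8, 4, 2, 4, 7, 5, 7, 4, 5]
Counts: [0, 0, 1, 0, 3, 2, 0, 2, 1, 0]

Sorted: [2, 4, 4, 4, 5, 5, 7, 7, 8]


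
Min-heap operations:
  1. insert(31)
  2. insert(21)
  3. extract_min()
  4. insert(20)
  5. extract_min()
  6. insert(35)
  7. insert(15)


insert(31) -> [31]
insert(21) -> [21, 31]
extract_min()->21, [31]
insert(20) -> [20, 31]
extract_min()->20, [31]
insert(35) -> [31, 35]
insert(15) -> [15, 35, 31]

Final heap: [15, 35, 31]


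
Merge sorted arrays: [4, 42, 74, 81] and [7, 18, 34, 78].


Take 4 from A
Take 7 from B
Take 18 from B
Take 34 from B
Take 42 from A
Take 74 from A
Take 78 from B

Merged: [4, 7, 18, 34, 42, 74, 78, 81]


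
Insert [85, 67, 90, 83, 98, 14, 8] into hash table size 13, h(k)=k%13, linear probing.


Insert 85: h=7 -> slot 7
Insert 67: h=2 -> slot 2
Insert 90: h=12 -> slot 12
Insert 83: h=5 -> slot 5
Insert 98: h=7, 1 probes -> slot 8
Insert 14: h=1 -> slot 1
Insert 8: h=8, 1 probes -> slot 9

Table: [None, 14, 67, None, None, 83, None, 85, 98, 8, None, None, 90]


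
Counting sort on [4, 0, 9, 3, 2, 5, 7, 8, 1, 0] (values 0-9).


Input: [4, 0, 9, 3, 2, 5, 7, 8, 1, 0]
Counts: [2, 1, 1, 1, 1, 1, 0, 1, 1, 1]

Sorted: [0, 0, 1, 2, 3, 4, 5, 7, 8, 9]


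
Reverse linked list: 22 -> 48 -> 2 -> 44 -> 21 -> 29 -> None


Step 1: curr=22, set curr.next=prev(None) | reversed so far: 22
Step 2: curr=48, set curr.next=prev(22) | reversed so far: 48 -> 22
Step 3: curr=2, set curr.next=prev(48) | reversed so far: 2 -> 48 -> 22
Step 4: curr=44, set curr.next=prev(2) | reversed so far: 44 -> 2 -> 48 -> 22
Step 5: curr=21, set curr.next=prev(44) | reversed so far: 21 -> 44 -> 2 -> 48 -> 22
Step 6: curr=29, set curr.next=prev(21) | reversed so far: 29 -> 21 -> 44 -> 2 -> 48 -> 22

29 -> 21 -> 44 -> 2 -> 48 -> 22 -> None


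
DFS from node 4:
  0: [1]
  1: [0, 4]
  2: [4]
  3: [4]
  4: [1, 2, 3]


Visit 4, push [3, 2, 1]
Visit 1, push [0]
Visit 0, push []
Visit 2, push []
Visit 3, push []

DFS order: [4, 1, 0, 2, 3]


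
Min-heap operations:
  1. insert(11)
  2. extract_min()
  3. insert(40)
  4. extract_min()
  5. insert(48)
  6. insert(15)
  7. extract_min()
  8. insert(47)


insert(11) -> [11]
extract_min()->11, []
insert(40) -> [40]
extract_min()->40, []
insert(48) -> [48]
insert(15) -> [15, 48]
extract_min()->15, [48]
insert(47) -> [47, 48]

Final heap: [47, 48]


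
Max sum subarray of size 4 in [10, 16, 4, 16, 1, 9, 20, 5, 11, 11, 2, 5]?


[0:4]: 46
[1:5]: 37
[2:6]: 30
[3:7]: 46
[4:8]: 35
[5:9]: 45
[6:10]: 47
[7:11]: 29
[8:12]: 29

Max: 47 at [6:10]


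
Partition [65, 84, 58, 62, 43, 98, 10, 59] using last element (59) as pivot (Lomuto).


Pivot: 59
  58 <= 59: swap -> [58, 84, 65, 62, 43, 98, 10, 59]
  43 <= 59: swap -> [58, 43, 65, 62, 84, 98, 10, 59]
  10 <= 59: swap -> [58, 43, 10, 62, 84, 98, 65, 59]
Place pivot at 3: [58, 43, 10, 59, 84, 98, 65, 62]

Partitioned: [58, 43, 10, 59, 84, 98, 65, 62]


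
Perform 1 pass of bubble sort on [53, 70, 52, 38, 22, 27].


Initial: [53, 70, 52, 38, 22, 27]
Pass 1: [53, 52, 38, 22, 27, 70] (4 swaps)

After 1 pass: [53, 52, 38, 22, 27, 70]


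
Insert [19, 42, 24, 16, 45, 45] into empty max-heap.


Insert 19: [19]
Insert 42: [42, 19]
Insert 24: [42, 19, 24]
Insert 16: [42, 19, 24, 16]
Insert 45: [45, 42, 24, 16, 19]
Insert 45: [45, 42, 45, 16, 19, 24]

Final heap: [45, 42, 45, 16, 19, 24]


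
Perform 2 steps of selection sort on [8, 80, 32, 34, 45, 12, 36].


Initial: [8, 80, 32, 34, 45, 12, 36]
Step 1: min=8 at 0
  Swap: [8, 80, 32, 34, 45, 12, 36]
Step 2: min=12 at 5
  Swap: [8, 12, 32, 34, 45, 80, 36]

After 2 steps: [8, 12, 32, 34, 45, 80, 36]


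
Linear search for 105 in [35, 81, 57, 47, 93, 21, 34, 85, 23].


i=0: 35!=105
i=1: 81!=105
i=2: 57!=105
i=3: 47!=105
i=4: 93!=105
i=5: 21!=105
i=6: 34!=105
i=7: 85!=105
i=8: 23!=105

Not found, 9 comps


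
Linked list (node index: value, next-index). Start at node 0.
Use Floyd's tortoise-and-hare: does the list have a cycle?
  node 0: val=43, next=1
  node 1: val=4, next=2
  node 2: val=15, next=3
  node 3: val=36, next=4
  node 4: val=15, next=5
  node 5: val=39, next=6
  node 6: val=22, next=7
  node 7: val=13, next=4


Floyd's tortoise (slow, +1) and hare (fast, +2):
  init: slow=0, fast=0
  step 1: slow=1, fast=2
  step 2: slow=2, fast=4
  step 3: slow=3, fast=6
  step 4: slow=4, fast=4
  slow == fast at node 4: cycle detected

Cycle: yes


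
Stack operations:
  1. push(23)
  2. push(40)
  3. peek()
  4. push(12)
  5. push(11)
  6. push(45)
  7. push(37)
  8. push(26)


push(23) -> [23]
push(40) -> [23, 40]
peek()->40
push(12) -> [23, 40, 12]
push(11) -> [23, 40, 12, 11]
push(45) -> [23, 40, 12, 11, 45]
push(37) -> [23, 40, 12, 11, 45, 37]
push(26) -> [23, 40, 12, 11, 45, 37, 26]

Final stack: [23, 40, 12, 11, 45, 37, 26]


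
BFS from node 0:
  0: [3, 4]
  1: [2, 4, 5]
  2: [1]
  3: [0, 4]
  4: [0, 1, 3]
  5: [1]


Visit 0, enqueue [3, 4]
Visit 3, enqueue []
Visit 4, enqueue [1]
Visit 1, enqueue [2, 5]
Visit 2, enqueue []
Visit 5, enqueue []

BFS order: [0, 3, 4, 1, 2, 5]


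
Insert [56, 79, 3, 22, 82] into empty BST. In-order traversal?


Insert 56: root
Insert 79: R from 56
Insert 3: L from 56
Insert 22: L from 56 -> R from 3
Insert 82: R from 56 -> R from 79

In-order: [3, 22, 56, 79, 82]


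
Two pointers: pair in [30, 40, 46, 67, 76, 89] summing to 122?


lo=0(30)+hi=5(89)=119
lo=1(40)+hi=5(89)=129
lo=1(40)+hi=4(76)=116
lo=2(46)+hi=4(76)=122

Yes: 46+76=122


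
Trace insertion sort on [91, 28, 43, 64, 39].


Initial: [91, 28, 43, 64, 39]
Insert 28: [28, 91, 43, 64, 39]
Insert 43: [28, 43, 91, 64, 39]
Insert 64: [28, 43, 64, 91, 39]
Insert 39: [28, 39, 43, 64, 91]

Sorted: [28, 39, 43, 64, 91]


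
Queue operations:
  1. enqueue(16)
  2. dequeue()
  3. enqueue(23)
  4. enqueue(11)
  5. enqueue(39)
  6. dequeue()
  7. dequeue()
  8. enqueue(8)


enqueue(16) -> [16]
dequeue()->16, []
enqueue(23) -> [23]
enqueue(11) -> [23, 11]
enqueue(39) -> [23, 11, 39]
dequeue()->23, [11, 39]
dequeue()->11, [39]
enqueue(8) -> [39, 8]

Final queue: [39, 8]


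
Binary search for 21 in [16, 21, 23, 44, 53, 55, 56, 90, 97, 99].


Step 1: lo=0, hi=9, mid=4, val=53
Step 2: lo=0, hi=3, mid=1, val=21

Found at index 1


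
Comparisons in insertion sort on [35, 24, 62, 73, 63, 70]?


Algorithm: insertion sort
Input: [35, 24, 62, 73, 63, 70]
Sorted: [24, 35, 62, 63, 70, 73]

7


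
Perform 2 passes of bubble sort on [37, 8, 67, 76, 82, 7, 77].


Initial: [37, 8, 67, 76, 82, 7, 77]
Pass 1: [8, 37, 67, 76, 7, 77, 82] (3 swaps)
Pass 2: [8, 37, 67, 7, 76, 77, 82] (1 swaps)

After 2 passes: [8, 37, 67, 7, 76, 77, 82]


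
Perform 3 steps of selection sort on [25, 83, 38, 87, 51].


Initial: [25, 83, 38, 87, 51]
Step 1: min=25 at 0
  Swap: [25, 83, 38, 87, 51]
Step 2: min=38 at 2
  Swap: [25, 38, 83, 87, 51]
Step 3: min=51 at 4
  Swap: [25, 38, 51, 87, 83]

After 3 steps: [25, 38, 51, 87, 83]


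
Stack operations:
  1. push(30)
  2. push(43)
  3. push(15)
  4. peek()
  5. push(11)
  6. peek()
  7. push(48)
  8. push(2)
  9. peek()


push(30) -> [30]
push(43) -> [30, 43]
push(15) -> [30, 43, 15]
peek()->15
push(11) -> [30, 43, 15, 11]
peek()->11
push(48) -> [30, 43, 15, 11, 48]
push(2) -> [30, 43, 15, 11, 48, 2]
peek()->2

Final stack: [30, 43, 15, 11, 48, 2]


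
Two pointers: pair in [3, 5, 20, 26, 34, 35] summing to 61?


lo=0(3)+hi=5(35)=38
lo=1(5)+hi=5(35)=40
lo=2(20)+hi=5(35)=55
lo=3(26)+hi=5(35)=61

Yes: 26+35=61


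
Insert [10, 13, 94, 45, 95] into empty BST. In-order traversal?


Insert 10: root
Insert 13: R from 10
Insert 94: R from 10 -> R from 13
Insert 45: R from 10 -> R from 13 -> L from 94
Insert 95: R from 10 -> R from 13 -> R from 94

In-order: [10, 13, 45, 94, 95]


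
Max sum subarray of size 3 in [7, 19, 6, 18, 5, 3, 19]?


[0:3]: 32
[1:4]: 43
[2:5]: 29
[3:6]: 26
[4:7]: 27

Max: 43 at [1:4]


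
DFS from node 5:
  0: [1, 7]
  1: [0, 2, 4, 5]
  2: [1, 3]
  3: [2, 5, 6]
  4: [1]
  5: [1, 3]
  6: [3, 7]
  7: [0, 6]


Visit 5, push [3, 1]
Visit 1, push [4, 2, 0]
Visit 0, push [7]
Visit 7, push [6]
Visit 6, push [3]
Visit 3, push [2]
Visit 2, push []
Visit 4, push []

DFS order: [5, 1, 0, 7, 6, 3, 2, 4]


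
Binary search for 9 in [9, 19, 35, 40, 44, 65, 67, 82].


Step 1: lo=0, hi=7, mid=3, val=40
Step 2: lo=0, hi=2, mid=1, val=19
Step 3: lo=0, hi=0, mid=0, val=9

Found at index 0


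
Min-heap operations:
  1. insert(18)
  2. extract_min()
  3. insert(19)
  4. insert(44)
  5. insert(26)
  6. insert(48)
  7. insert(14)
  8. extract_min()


insert(18) -> [18]
extract_min()->18, []
insert(19) -> [19]
insert(44) -> [19, 44]
insert(26) -> [19, 44, 26]
insert(48) -> [19, 44, 26, 48]
insert(14) -> [14, 19, 26, 48, 44]
extract_min()->14, [19, 44, 26, 48]

Final heap: [19, 44, 26, 48]


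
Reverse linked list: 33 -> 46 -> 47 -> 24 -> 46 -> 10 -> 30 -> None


Step 1: curr=33, set curr.next=prev(None) | reversed so far: 33
Step 2: curr=46, set curr.next=prev(33) | reversed so far: 46 -> 33
Step 3: curr=47, set curr.next=prev(46) | reversed so far: 47 -> 46 -> 33
Step 4: curr=24, set curr.next=prev(47) | reversed so far: 24 -> 47 -> 46 -> 33
Step 5: curr=46, set curr.next=prev(24) | reversed so far: 46 -> 24 -> 47 -> 46 -> 33
Step 6: curr=10, set curr.next=prev(46) | reversed so far: 10 -> 46 -> 24 -> 47 -> 46 -> 33
Step 7: curr=30, set curr.next=prev(10) | reversed so far: 30 -> 10 -> 46 -> 24 -> 47 -> 46 -> 33

30 -> 10 -> 46 -> 24 -> 47 -> 46 -> 33 -> None


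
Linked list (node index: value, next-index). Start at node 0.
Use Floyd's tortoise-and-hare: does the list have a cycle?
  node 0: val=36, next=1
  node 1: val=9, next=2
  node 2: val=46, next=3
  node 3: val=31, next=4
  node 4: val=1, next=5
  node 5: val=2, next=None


Floyd's tortoise (slow, +1) and hare (fast, +2):
  init: slow=0, fast=0
  step 1: slow=1, fast=2
  step 2: slow=2, fast=4
  step 3: fast 4->5->None, no cycle

Cycle: no


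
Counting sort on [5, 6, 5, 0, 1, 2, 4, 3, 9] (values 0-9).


Input: [5, 6, 5, 0, 1, 2, 4, 3, 9]
Counts: [1, 1, 1, 1, 1, 2, 1, 0, 0, 1]

Sorted: [0, 1, 2, 3, 4, 5, 5, 6, 9]


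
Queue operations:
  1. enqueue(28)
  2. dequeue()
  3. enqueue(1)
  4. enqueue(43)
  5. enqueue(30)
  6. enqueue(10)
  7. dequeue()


enqueue(28) -> [28]
dequeue()->28, []
enqueue(1) -> [1]
enqueue(43) -> [1, 43]
enqueue(30) -> [1, 43, 30]
enqueue(10) -> [1, 43, 30, 10]
dequeue()->1, [43, 30, 10]

Final queue: [43, 30, 10]


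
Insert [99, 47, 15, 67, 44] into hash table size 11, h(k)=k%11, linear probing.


Insert 99: h=0 -> slot 0
Insert 47: h=3 -> slot 3
Insert 15: h=4 -> slot 4
Insert 67: h=1 -> slot 1
Insert 44: h=0, 2 probes -> slot 2

Table: [99, 67, 44, 47, 15, None, None, None, None, None, None]


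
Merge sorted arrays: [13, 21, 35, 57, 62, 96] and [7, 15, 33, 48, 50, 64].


Take 7 from B
Take 13 from A
Take 15 from B
Take 21 from A
Take 33 from B
Take 35 from A
Take 48 from B
Take 50 from B
Take 57 from A
Take 62 from A
Take 64 from B

Merged: [7, 13, 15, 21, 33, 35, 48, 50, 57, 62, 64, 96]


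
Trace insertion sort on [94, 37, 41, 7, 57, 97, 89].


Initial: [94, 37, 41, 7, 57, 97, 89]
Insert 37: [37, 94, 41, 7, 57, 97, 89]
Insert 41: [37, 41, 94, 7, 57, 97, 89]
Insert 7: [7, 37, 41, 94, 57, 97, 89]
Insert 57: [7, 37, 41, 57, 94, 97, 89]
Insert 97: [7, 37, 41, 57, 94, 97, 89]
Insert 89: [7, 37, 41, 57, 89, 94, 97]

Sorted: [7, 37, 41, 57, 89, 94, 97]


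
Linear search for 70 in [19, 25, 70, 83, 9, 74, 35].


i=0: 19!=70
i=1: 25!=70
i=2: 70==70 found!

Found at 2, 3 comps


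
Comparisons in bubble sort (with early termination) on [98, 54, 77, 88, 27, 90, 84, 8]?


Algorithm: bubble sort (with early termination)
Input: [98, 54, 77, 88, 27, 90, 84, 8]
Sorted: [8, 27, 54, 77, 84, 88, 90, 98]

28


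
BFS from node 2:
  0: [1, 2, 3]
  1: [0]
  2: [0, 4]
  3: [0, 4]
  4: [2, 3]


Visit 2, enqueue [0, 4]
Visit 0, enqueue [1, 3]
Visit 4, enqueue []
Visit 1, enqueue []
Visit 3, enqueue []

BFS order: [2, 0, 4, 1, 3]


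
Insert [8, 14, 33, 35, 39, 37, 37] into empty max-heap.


Insert 8: [8]
Insert 14: [14, 8]
Insert 33: [33, 8, 14]
Insert 35: [35, 33, 14, 8]
Insert 39: [39, 35, 14, 8, 33]
Insert 37: [39, 35, 37, 8, 33, 14]
Insert 37: [39, 35, 37, 8, 33, 14, 37]

Final heap: [39, 35, 37, 8, 33, 14, 37]


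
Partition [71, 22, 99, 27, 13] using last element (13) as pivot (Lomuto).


Pivot: 13
Place pivot at 0: [13, 22, 99, 27, 71]

Partitioned: [13, 22, 99, 27, 71]


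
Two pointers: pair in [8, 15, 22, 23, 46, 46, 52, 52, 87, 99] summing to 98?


lo=0(8)+hi=9(99)=107
lo=0(8)+hi=8(87)=95
lo=1(15)+hi=8(87)=102
lo=1(15)+hi=7(52)=67
lo=2(22)+hi=7(52)=74
lo=3(23)+hi=7(52)=75
lo=4(46)+hi=7(52)=98

Yes: 46+52=98


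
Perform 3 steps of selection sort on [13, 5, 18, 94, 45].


Initial: [13, 5, 18, 94, 45]
Step 1: min=5 at 1
  Swap: [5, 13, 18, 94, 45]
Step 2: min=13 at 1
  Swap: [5, 13, 18, 94, 45]
Step 3: min=18 at 2
  Swap: [5, 13, 18, 94, 45]

After 3 steps: [5, 13, 18, 94, 45]


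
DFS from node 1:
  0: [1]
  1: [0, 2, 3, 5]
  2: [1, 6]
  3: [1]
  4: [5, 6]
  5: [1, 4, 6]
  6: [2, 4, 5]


Visit 1, push [5, 3, 2, 0]
Visit 0, push []
Visit 2, push [6]
Visit 6, push [5, 4]
Visit 4, push [5]
Visit 5, push []
Visit 3, push []

DFS order: [1, 0, 2, 6, 4, 5, 3]


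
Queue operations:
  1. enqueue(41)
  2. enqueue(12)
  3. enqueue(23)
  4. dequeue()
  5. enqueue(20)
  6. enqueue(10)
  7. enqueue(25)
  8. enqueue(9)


enqueue(41) -> [41]
enqueue(12) -> [41, 12]
enqueue(23) -> [41, 12, 23]
dequeue()->41, [12, 23]
enqueue(20) -> [12, 23, 20]
enqueue(10) -> [12, 23, 20, 10]
enqueue(25) -> [12, 23, 20, 10, 25]
enqueue(9) -> [12, 23, 20, 10, 25, 9]

Final queue: [12, 23, 20, 10, 25, 9]


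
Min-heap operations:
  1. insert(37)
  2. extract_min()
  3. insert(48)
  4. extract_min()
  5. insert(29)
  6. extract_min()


insert(37) -> [37]
extract_min()->37, []
insert(48) -> [48]
extract_min()->48, []
insert(29) -> [29]
extract_min()->29, []

Final heap: []


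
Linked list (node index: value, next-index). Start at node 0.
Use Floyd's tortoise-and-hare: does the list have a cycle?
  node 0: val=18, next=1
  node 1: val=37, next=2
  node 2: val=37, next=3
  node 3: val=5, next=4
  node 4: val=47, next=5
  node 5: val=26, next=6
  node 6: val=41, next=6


Floyd's tortoise (slow, +1) and hare (fast, +2):
  init: slow=0, fast=0
  step 1: slow=1, fast=2
  step 2: slow=2, fast=4
  step 3: slow=3, fast=6
  step 4: slow=4, fast=6
  step 5: slow=5, fast=6
  step 6: slow=6, fast=6
  slow == fast at node 6: cycle detected

Cycle: yes


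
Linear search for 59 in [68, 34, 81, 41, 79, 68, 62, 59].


i=0: 68!=59
i=1: 34!=59
i=2: 81!=59
i=3: 41!=59
i=4: 79!=59
i=5: 68!=59
i=6: 62!=59
i=7: 59==59 found!

Found at 7, 8 comps


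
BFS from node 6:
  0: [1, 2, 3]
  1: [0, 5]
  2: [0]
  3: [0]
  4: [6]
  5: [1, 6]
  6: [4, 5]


Visit 6, enqueue [4, 5]
Visit 4, enqueue []
Visit 5, enqueue [1]
Visit 1, enqueue [0]
Visit 0, enqueue [2, 3]
Visit 2, enqueue []
Visit 3, enqueue []

BFS order: [6, 4, 5, 1, 0, 2, 3]


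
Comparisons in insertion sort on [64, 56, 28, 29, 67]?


Algorithm: insertion sort
Input: [64, 56, 28, 29, 67]
Sorted: [28, 29, 56, 64, 67]

7


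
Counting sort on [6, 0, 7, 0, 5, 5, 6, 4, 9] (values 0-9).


Input: [6, 0, 7, 0, 5, 5, 6, 4, 9]
Counts: [2, 0, 0, 0, 1, 2, 2, 1, 0, 1]

Sorted: [0, 0, 4, 5, 5, 6, 6, 7, 9]


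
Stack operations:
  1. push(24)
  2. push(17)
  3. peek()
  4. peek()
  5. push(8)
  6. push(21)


push(24) -> [24]
push(17) -> [24, 17]
peek()->17
peek()->17
push(8) -> [24, 17, 8]
push(21) -> [24, 17, 8, 21]

Final stack: [24, 17, 8, 21]


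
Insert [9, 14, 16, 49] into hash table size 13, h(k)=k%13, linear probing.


Insert 9: h=9 -> slot 9
Insert 14: h=1 -> slot 1
Insert 16: h=3 -> slot 3
Insert 49: h=10 -> slot 10

Table: [None, 14, None, 16, None, None, None, None, None, 9, 49, None, None]


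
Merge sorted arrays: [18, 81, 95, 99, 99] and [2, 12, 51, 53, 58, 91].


Take 2 from B
Take 12 from B
Take 18 from A
Take 51 from B
Take 53 from B
Take 58 from B
Take 81 from A
Take 91 from B

Merged: [2, 12, 18, 51, 53, 58, 81, 91, 95, 99, 99]


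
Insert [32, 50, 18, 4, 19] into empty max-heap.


Insert 32: [32]
Insert 50: [50, 32]
Insert 18: [50, 32, 18]
Insert 4: [50, 32, 18, 4]
Insert 19: [50, 32, 18, 4, 19]

Final heap: [50, 32, 18, 4, 19]


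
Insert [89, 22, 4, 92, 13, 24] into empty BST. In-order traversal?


Insert 89: root
Insert 22: L from 89
Insert 4: L from 89 -> L from 22
Insert 92: R from 89
Insert 13: L from 89 -> L from 22 -> R from 4
Insert 24: L from 89 -> R from 22

In-order: [4, 13, 22, 24, 89, 92]


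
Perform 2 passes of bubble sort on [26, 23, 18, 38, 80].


Initial: [26, 23, 18, 38, 80]
Pass 1: [23, 18, 26, 38, 80] (2 swaps)
Pass 2: [18, 23, 26, 38, 80] (1 swaps)

After 2 passes: [18, 23, 26, 38, 80]


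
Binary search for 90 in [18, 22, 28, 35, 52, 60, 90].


Step 1: lo=0, hi=6, mid=3, val=35
Step 2: lo=4, hi=6, mid=5, val=60
Step 3: lo=6, hi=6, mid=6, val=90

Found at index 6


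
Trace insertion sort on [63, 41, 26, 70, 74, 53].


Initial: [63, 41, 26, 70, 74, 53]
Insert 41: [41, 63, 26, 70, 74, 53]
Insert 26: [26, 41, 63, 70, 74, 53]
Insert 70: [26, 41, 63, 70, 74, 53]
Insert 74: [26, 41, 63, 70, 74, 53]
Insert 53: [26, 41, 53, 63, 70, 74]

Sorted: [26, 41, 53, 63, 70, 74]


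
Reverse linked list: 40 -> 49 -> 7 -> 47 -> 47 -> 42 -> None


Step 1: curr=40, set curr.next=prev(None) | reversed so far: 40
Step 2: curr=49, set curr.next=prev(40) | reversed so far: 49 -> 40
Step 3: curr=7, set curr.next=prev(49) | reversed so far: 7 -> 49 -> 40
Step 4: curr=47, set curr.next=prev(7) | reversed so far: 47 -> 7 -> 49 -> 40
Step 5: curr=47, set curr.next=prev(47) | reversed so far: 47 -> 47 -> 7 -> 49 -> 40
Step 6: curr=42, set curr.next=prev(47) | reversed so far: 42 -> 47 -> 47 -> 7 -> 49 -> 40

42 -> 47 -> 47 -> 7 -> 49 -> 40 -> None


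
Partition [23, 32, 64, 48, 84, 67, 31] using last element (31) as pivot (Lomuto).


Pivot: 31
  23 <= 31: advance i (no swap)
Place pivot at 1: [23, 31, 64, 48, 84, 67, 32]

Partitioned: [23, 31, 64, 48, 84, 67, 32]


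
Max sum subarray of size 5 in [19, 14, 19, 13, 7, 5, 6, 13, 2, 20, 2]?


[0:5]: 72
[1:6]: 58
[2:7]: 50
[3:8]: 44
[4:9]: 33
[5:10]: 46
[6:11]: 43

Max: 72 at [0:5]


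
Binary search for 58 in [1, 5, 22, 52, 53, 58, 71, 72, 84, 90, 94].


Step 1: lo=0, hi=10, mid=5, val=58

Found at index 5


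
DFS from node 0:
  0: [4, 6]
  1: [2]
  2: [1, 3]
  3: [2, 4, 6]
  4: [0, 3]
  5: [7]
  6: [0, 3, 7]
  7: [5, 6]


Visit 0, push [6, 4]
Visit 4, push [3]
Visit 3, push [6, 2]
Visit 2, push [1]
Visit 1, push []
Visit 6, push [7]
Visit 7, push [5]
Visit 5, push []

DFS order: [0, 4, 3, 2, 1, 6, 7, 5]


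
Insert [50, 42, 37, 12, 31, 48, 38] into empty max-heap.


Insert 50: [50]
Insert 42: [50, 42]
Insert 37: [50, 42, 37]
Insert 12: [50, 42, 37, 12]
Insert 31: [50, 42, 37, 12, 31]
Insert 48: [50, 42, 48, 12, 31, 37]
Insert 38: [50, 42, 48, 12, 31, 37, 38]

Final heap: [50, 42, 48, 12, 31, 37, 38]


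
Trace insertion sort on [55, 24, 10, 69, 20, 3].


Initial: [55, 24, 10, 69, 20, 3]
Insert 24: [24, 55, 10, 69, 20, 3]
Insert 10: [10, 24, 55, 69, 20, 3]
Insert 69: [10, 24, 55, 69, 20, 3]
Insert 20: [10, 20, 24, 55, 69, 3]
Insert 3: [3, 10, 20, 24, 55, 69]

Sorted: [3, 10, 20, 24, 55, 69]


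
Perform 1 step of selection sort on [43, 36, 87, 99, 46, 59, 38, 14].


Initial: [43, 36, 87, 99, 46, 59, 38, 14]
Step 1: min=14 at 7
  Swap: [14, 36, 87, 99, 46, 59, 38, 43]

After 1 step: [14, 36, 87, 99, 46, 59, 38, 43]


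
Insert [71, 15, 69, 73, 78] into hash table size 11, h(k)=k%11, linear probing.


Insert 71: h=5 -> slot 5
Insert 15: h=4 -> slot 4
Insert 69: h=3 -> slot 3
Insert 73: h=7 -> slot 7
Insert 78: h=1 -> slot 1

Table: [None, 78, None, 69, 15, 71, None, 73, None, None, None]


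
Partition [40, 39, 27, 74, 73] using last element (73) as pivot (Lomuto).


Pivot: 73
  40 <= 73: advance i (no swap)
  39 <= 73: advance i (no swap)
  27 <= 73: advance i (no swap)
Place pivot at 3: [40, 39, 27, 73, 74]

Partitioned: [40, 39, 27, 73, 74]


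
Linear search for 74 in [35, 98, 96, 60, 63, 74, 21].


i=0: 35!=74
i=1: 98!=74
i=2: 96!=74
i=3: 60!=74
i=4: 63!=74
i=5: 74==74 found!

Found at 5, 6 comps


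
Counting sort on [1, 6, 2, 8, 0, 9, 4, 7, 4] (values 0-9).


Input: [1, 6, 2, 8, 0, 9, 4, 7, 4]
Counts: [1, 1, 1, 0, 2, 0, 1, 1, 1, 1]

Sorted: [0, 1, 2, 4, 4, 6, 7, 8, 9]


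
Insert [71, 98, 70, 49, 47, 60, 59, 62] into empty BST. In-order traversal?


Insert 71: root
Insert 98: R from 71
Insert 70: L from 71
Insert 49: L from 71 -> L from 70
Insert 47: L from 71 -> L from 70 -> L from 49
Insert 60: L from 71 -> L from 70 -> R from 49
Insert 59: L from 71 -> L from 70 -> R from 49 -> L from 60
Insert 62: L from 71 -> L from 70 -> R from 49 -> R from 60

In-order: [47, 49, 59, 60, 62, 70, 71, 98]


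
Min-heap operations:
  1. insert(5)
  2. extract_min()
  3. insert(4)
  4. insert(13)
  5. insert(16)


insert(5) -> [5]
extract_min()->5, []
insert(4) -> [4]
insert(13) -> [4, 13]
insert(16) -> [4, 13, 16]

Final heap: [4, 13, 16]


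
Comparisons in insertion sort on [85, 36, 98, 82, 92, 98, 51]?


Algorithm: insertion sort
Input: [85, 36, 98, 82, 92, 98, 51]
Sorted: [36, 51, 82, 85, 92, 98, 98]

14


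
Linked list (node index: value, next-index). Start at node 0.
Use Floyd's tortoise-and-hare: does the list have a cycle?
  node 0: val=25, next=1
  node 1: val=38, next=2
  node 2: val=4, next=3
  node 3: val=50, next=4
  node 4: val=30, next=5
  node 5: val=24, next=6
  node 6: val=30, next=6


Floyd's tortoise (slow, +1) and hare (fast, +2):
  init: slow=0, fast=0
  step 1: slow=1, fast=2
  step 2: slow=2, fast=4
  step 3: slow=3, fast=6
  step 4: slow=4, fast=6
  step 5: slow=5, fast=6
  step 6: slow=6, fast=6
  slow == fast at node 6: cycle detected

Cycle: yes


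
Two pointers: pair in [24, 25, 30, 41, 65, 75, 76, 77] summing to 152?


lo=0(24)+hi=7(77)=101
lo=1(25)+hi=7(77)=102
lo=2(30)+hi=7(77)=107
lo=3(41)+hi=7(77)=118
lo=4(65)+hi=7(77)=142
lo=5(75)+hi=7(77)=152

Yes: 75+77=152


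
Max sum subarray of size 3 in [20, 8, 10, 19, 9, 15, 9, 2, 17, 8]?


[0:3]: 38
[1:4]: 37
[2:5]: 38
[3:6]: 43
[4:7]: 33
[5:8]: 26
[6:9]: 28
[7:10]: 27

Max: 43 at [3:6]


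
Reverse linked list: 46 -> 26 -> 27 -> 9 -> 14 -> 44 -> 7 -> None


Step 1: curr=46, set curr.next=prev(None) | reversed so far: 46
Step 2: curr=26, set curr.next=prev(46) | reversed so far: 26 -> 46
Step 3: curr=27, set curr.next=prev(26) | reversed so far: 27 -> 26 -> 46
Step 4: curr=9, set curr.next=prev(27) | reversed so far: 9 -> 27 -> 26 -> 46
Step 5: curr=14, set curr.next=prev(9) | reversed so far: 14 -> 9 -> 27 -> 26 -> 46
Step 6: curr=44, set curr.next=prev(14) | reversed so far: 44 -> 14 -> 9 -> 27 -> 26 -> 46
Step 7: curr=7, set curr.next=prev(44) | reversed so far: 7 -> 44 -> 14 -> 9 -> 27 -> 26 -> 46

7 -> 44 -> 14 -> 9 -> 27 -> 26 -> 46 -> None
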